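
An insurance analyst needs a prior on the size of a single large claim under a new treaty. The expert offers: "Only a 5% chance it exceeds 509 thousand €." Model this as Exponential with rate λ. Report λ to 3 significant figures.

P(T > 509.0) = e^(−λ·509.0) = 0.05, so λ = −ln(0.05)/509.0 = 0.00589.

λ ≈ 0.00589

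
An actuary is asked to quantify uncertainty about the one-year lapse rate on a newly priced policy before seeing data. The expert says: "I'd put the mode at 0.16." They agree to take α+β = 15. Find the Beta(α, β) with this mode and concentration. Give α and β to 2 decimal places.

α = 3.08, β = 11.92

For α,β > 1 the Beta mode is (α−1)/(α+β−2). With α+β = 15, the mode is (α−1)/13.
Set (α−1)/13 = 0.16 → α = 1 + 0.16·13 = 3.08.
β = 15 − α = 11.92.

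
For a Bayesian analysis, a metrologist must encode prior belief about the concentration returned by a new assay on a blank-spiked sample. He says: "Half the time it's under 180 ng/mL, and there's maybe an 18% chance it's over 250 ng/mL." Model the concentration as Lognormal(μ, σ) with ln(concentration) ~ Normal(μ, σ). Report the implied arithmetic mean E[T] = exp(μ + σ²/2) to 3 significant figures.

E[T] ≈ 192 ng/mL

If T ~ Lognormal(μ,σ) then ln T ~ Normal(μ,σ), so the p-quantile of ln T is μ + z_p·σ.
ln(180) = 5.193 and ln(250) = 5.521; z_{0.5} = 0, z_{0.82} = 0.9154.
σ = (5.521 − 5.193)/(0.9154 − (0)) = 0.359.
μ = 5.193 − (0)·0.359 = 5.193.
E[T] = exp(μ + σ²/2) = exp(5.193 + 0.0644) = 192 ng/mL.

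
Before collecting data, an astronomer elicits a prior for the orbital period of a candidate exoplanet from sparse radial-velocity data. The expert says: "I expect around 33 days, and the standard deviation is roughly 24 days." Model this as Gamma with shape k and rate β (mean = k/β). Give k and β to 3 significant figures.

For Gamma(k, rate β): mean = k/β, variance = k/β², so CV = 1/√k.
CV = SD/mean = 24/33 = 0.7273, hence k = 1/CV² = 1.89.
Then β = k/mean = 1.89/33 = 0.0573.

k ≈ 1.89, β ≈ 0.0573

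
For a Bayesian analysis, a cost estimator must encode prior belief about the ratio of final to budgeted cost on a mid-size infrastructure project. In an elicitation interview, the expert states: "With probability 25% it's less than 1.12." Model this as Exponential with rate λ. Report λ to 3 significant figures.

P(T < 1.12) = 1 − e^(−λ·1.12) = 0.25, so λ = −ln(1−0.25)/1.12 = −ln(0.75)/1.12 = 0.257.

λ ≈ 0.257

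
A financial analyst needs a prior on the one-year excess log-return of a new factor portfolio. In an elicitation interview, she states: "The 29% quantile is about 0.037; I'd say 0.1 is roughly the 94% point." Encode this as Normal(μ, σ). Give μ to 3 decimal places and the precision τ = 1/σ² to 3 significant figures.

μ = 0.054, τ = 1120

For Normal(μ,σ), the p-quantile is μ + z_p·σ. Here z_{0.29} = -0.5534, z_{0.94} = 1.555.
So 0.037 = μ − 0.5534σ and 0.1 = μ + 1.555σ.
Subtracting: σ = (0.1 − 0.037)/(1.555 − (-0.5534)) = 0.030.
Then μ = 0.037 − (-0.5534)·0.030 = 0.054.
Precision τ = 1/σ² = 1/0.02988² = 1120.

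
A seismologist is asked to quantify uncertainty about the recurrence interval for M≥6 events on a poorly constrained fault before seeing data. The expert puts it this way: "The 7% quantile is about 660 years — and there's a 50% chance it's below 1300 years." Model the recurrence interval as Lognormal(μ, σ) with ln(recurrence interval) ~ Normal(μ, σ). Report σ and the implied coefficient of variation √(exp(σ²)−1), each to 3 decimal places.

If T ~ Lognormal(μ,σ) then ln T ~ Normal(μ,σ), so the p-quantile of ln T is μ + z_p·σ.
ln(660) = 6.492 and ln(1300) = 7.17; z_{0.07} = -1.476, z_{0.5} = 0.
σ = (7.17 − 6.492)/(0 − (-1.476)) = 0.459.
μ = 6.492 − (-1.476)·0.459 = 7.170.
CV = √(exp(σ²)−1) = √(exp(0.2110)−1) = 0.485.

σ ≈ 0.459, CV ≈ 0.485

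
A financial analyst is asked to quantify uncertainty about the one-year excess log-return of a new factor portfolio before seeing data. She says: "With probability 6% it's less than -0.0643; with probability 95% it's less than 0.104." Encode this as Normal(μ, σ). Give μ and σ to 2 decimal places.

μ = 0.02, σ = 0.05

The p-quantile of Normal(μ,σ) is μ + z_p·σ, with z_{0.06} = -1.555 and z_{0.95} = 1.645.
Eliminate σ: μ = (z₂·x₁ − z₁·x₂)/(z₂ − z₁) = (1.645·-0.0643 − (-1.555)·0.104)/3.2 = 0.02.
Then σ = (x₂ − x₁)/(z₂ − z₁) = (0.104 − -0.0643)/3.2 = 0.05.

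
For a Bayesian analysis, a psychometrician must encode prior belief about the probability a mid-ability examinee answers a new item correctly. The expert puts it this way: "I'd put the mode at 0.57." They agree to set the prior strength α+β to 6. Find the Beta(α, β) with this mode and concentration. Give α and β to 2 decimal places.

α = 3.28, β = 2.72

For α,β > 1 the Beta mode is (α−1)/(α+β−2). With α+β = 6, the mode is (α−1)/4.
Set (α−1)/4 = 0.57 → α = 1 + 0.57·4 = 3.28.
β = 6 − α = 2.72.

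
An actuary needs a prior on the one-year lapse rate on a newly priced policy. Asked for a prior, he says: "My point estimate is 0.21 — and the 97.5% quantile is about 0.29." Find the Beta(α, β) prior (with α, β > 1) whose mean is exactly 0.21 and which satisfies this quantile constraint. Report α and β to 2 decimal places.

α ≈ 23.37, β ≈ 87.93

With mean 0.21 fixed, write α = 0.21s, β = 0.79s where s = α+β.
Need P(θ < 0.29) = 0.975 under Beta(0.21s, 0.79s). Normal approximation: (q−m)/√(m(1−m)/s) ≈ z_{0.975} = 1.96, so s ≈ 0.21·0.79·(1.96)²/(0.29−0.21)² = 99.6.
At s = 99.6: P(θ<0.29) ≈ 0.968. Adjusting to match 0.975 gives s ≈ 111.30.
So α = 0.21·111.30 ≈ 23.37, β = 0.79·111.30 ≈ 87.93.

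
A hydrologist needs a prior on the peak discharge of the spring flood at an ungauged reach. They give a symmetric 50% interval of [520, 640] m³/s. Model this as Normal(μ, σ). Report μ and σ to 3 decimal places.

A symmetric 50% interval runs μ ± z·σ with z = 0.6745.
Half-width = 60, so σ = 60/0.6745 = 88.956.
μ is the interval midpoint, 580.000.

μ = 580.000, σ = 88.956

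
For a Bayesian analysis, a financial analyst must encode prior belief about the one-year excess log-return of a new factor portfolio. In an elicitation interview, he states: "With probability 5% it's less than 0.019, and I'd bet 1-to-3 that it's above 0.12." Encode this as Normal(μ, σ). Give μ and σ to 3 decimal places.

The p-quantile of Normal(μ,σ) is μ + z_p·σ, with z_{0.05} = -1.645 and z_{0.75} = 0.6745.
Eliminate σ: μ = (z₂·x₁ − z₁·x₂)/(z₂ − z₁) = (0.6745·0.019 − (-1.645)·0.12)/2.319 = 0.091.
Then σ = (x₂ − x₁)/(z₂ − z₁) = (0.12 − 0.019)/2.319 = 0.044.

μ = 0.091, σ = 0.044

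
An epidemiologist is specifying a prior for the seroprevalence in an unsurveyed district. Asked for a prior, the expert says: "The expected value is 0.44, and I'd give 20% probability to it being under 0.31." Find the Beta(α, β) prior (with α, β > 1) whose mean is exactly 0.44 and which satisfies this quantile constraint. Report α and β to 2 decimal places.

α ≈ 4.66, β ≈ 5.93

With mean 0.44 fixed, write α = 0.44s, β = 0.56s where s = α+β.
Need P(θ < 0.31) = 0.2 under Beta(0.44s, 0.56s). Normal approximation: (q−m)/√(m(1−m)/s) ≈ z_{0.2} = -0.842, so s ≈ 0.44·0.56·(-0.842)²/(0.31−0.44)² = 10.3.
At s = 10.3: P(θ<0.31) ≈ 0.203. Adjusting to match 0.2 gives s ≈ 10.58.
So α = 0.44·10.58 ≈ 4.66, β = 0.56·10.58 ≈ 5.93.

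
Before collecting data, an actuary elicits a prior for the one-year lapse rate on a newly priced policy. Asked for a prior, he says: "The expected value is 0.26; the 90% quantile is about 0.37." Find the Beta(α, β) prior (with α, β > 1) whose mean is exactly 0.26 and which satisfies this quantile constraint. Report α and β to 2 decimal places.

α ≈ 7.12, β ≈ 20.27

With mean 0.26 fixed, write α = 0.26s, β = 0.74s where s = α+β.
Need P(θ < 0.37) = 0.9 under Beta(0.26s, 0.74s). Normal approximation: (q−m)/√(m(1−m)/s) ≈ z_{0.9} = 1.28, so s ≈ 0.26·0.74·(1.28)²/(0.37−0.26)² = 26.1.
At s = 26.1: P(θ<0.37) ≈ 0.895. Adjusting to match 0.9 gives s ≈ 27.39.
So α = 0.26·27.39 ≈ 7.12, β = 0.74·27.39 ≈ 20.27.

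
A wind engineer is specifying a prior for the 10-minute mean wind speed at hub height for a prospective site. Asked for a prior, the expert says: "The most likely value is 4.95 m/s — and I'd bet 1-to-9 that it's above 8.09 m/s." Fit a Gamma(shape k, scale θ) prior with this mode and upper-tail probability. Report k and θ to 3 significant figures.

Gamma(k,θ) with k>1 has mode (k−1)θ, so θ = 4.95/(k−1).
Need P(X < 8.09) = 0.9 with θ tied to k this way. Start at k = 2, θ = 4.95: P(X<8.09) ≈ 0.486.
Too low — raise k to concentrate. Iterating converges to k ≈ 8.81.
Then θ = 4.95/(8.81−1) ≈ 0.634.

k ≈ 8.81, θ ≈ 0.634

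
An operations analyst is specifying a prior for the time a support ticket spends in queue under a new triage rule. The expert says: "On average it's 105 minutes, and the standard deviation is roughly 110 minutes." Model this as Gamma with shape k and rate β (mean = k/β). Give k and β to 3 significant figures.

k ≈ 0.911, β ≈ 0.00868

For Gamma(k, rate β): mean = k/β, variance = k/β², so CV = 1/√k.
CV = SD/mean = 110/105 = 1.048, hence k = 1/CV² = 0.911.
Then β = k/mean = 0.911/105 = 0.00868.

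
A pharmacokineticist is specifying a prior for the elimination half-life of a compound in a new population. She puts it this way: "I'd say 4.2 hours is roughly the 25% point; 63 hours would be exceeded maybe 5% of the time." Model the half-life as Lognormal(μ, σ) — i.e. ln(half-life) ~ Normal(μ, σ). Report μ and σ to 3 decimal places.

μ ≈ 2.223, σ ≈ 1.168

If T ~ Lognormal(μ,σ) then ln T ~ Normal(μ,σ), so the p-quantile of ln T is μ + z_p·σ.
ln(4.2) = 1.435 and ln(63) = 4.143; z_{0.25} = -0.6745, z_{0.95} = 1.645.
σ = (4.143 − 1.435)/(1.645 − (-0.6745)) = 1.168.
μ = 1.435 − (-0.6745)·1.168 = 2.223.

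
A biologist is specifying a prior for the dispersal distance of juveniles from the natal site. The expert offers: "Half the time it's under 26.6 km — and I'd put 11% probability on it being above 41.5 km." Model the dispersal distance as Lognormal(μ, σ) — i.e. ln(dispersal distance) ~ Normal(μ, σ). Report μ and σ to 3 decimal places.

If T ~ Lognormal(μ,σ) then ln T ~ Normal(μ,σ), so the p-quantile of ln T is μ + z_p·σ.
ln(26.6) = 3.281 and ln(41.5) = 3.726; z_{0.5} = 0, z_{0.89} = 1.227.
σ = (3.726 − 3.281)/(1.227 − (0)) = 0.363.
μ = 3.281 − (0)·0.363 = 3.281.

μ ≈ 3.281, σ ≈ 0.363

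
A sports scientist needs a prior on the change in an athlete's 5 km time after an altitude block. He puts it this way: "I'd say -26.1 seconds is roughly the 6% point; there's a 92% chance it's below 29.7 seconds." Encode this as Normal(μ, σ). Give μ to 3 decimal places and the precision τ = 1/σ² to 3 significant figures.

μ = 3.211, τ = 0.00281

For Normal(μ,σ), the p-quantile is μ + z_p·σ. Here z_{0.06} = -1.555, z_{0.92} = 1.405.
So -26.1 = μ − 1.555σ and 29.7 = μ + 1.405σ.
Subtracting: σ = (29.7 − -26.1)/(1.405 − (-1.555)) = 18.852.
Then μ = -26.1 − (-1.555)·18.852 = 3.211.
Precision τ = 1/σ² = 1/18.85² = 0.00281.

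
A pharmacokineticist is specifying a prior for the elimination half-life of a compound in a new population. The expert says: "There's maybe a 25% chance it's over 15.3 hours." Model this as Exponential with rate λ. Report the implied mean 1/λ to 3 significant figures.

mean ≈ 11 hours

P(T > 15.3) = e^(−λ·15.3) = 0.25, so λ = −ln(0.25)/15.3 = 0.0906.
Mean = 1/λ = 11 hours.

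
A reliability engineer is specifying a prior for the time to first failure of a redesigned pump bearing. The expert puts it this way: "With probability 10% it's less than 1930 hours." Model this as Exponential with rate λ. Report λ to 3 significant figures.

λ ≈ 5.46e-05

P(T < 1930.0) = 1 − e^(−λ·1930.0) = 0.1, so λ = −ln(1−0.1)/1930.0 = −ln(0.9)/1930.0 = 5.46e-05.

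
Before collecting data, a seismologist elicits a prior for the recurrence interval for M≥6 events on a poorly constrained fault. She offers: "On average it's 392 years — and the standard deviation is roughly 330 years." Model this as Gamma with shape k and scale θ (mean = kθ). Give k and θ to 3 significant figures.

For Gamma(k, scale θ): mean = kθ, variance = kθ², so CV = 1/√k.
CV = SD/mean = 330/392 = 0.8418, hence k = 1/CV² = 1.41.
Then θ = mean/k = 392/1.41 = 278.

k ≈ 1.41, θ ≈ 278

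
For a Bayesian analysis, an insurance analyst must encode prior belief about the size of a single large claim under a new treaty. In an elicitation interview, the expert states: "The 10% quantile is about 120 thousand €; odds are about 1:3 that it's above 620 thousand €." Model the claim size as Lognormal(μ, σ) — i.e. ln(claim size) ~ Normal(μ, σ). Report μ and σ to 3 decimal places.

μ ≈ 5.863, σ ≈ 0.840

If T ~ Lognormal(μ,σ) then ln T ~ Normal(μ,σ), so the p-quantile of ln T is μ + z_p·σ.
ln(120) = 4.787 and ln(620) = 6.43; z_{0.1} = -1.282, z_{0.75} = 0.6745.
σ = (6.43 − 4.787)/(0.6745 − (-1.282)) = 0.840.
μ = 4.787 − (-1.282)·0.840 = 5.863.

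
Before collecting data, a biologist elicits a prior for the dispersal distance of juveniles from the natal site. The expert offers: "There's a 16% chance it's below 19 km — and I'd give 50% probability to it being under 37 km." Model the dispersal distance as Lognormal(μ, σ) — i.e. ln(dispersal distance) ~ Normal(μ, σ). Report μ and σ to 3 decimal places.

μ ≈ 3.611, σ ≈ 0.670

If T ~ Lognormal(μ,σ) then ln T ~ Normal(μ,σ), so the p-quantile of ln T is μ + z_p·σ.
ln(19) = 2.944 and ln(37) = 3.611; z_{0.16} = -0.9945, z_{0.5} = 0.
σ = (3.611 − 2.944)/(0 − (-0.9945)) = 0.670.
μ = 2.944 − (-0.9945)·0.670 = 3.611.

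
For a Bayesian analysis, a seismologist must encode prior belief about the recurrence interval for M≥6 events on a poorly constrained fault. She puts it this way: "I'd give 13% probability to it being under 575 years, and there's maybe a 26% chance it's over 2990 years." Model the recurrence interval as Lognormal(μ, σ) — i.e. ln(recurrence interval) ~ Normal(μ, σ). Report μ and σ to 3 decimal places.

If T ~ Lognormal(μ,σ) then ln T ~ Normal(μ,σ), so the p-quantile of ln T is μ + z_p·σ.
ln(575) = 6.354 and ln(2990) = 8.003; z_{0.13} = -1.126, z_{0.74} = 0.6433.
σ = (8.003 − 6.354)/(0.6433 − (-1.126)) = 0.932.
μ = 6.354 − (-1.126)·0.932 = 7.404.

μ ≈ 7.404, σ ≈ 0.932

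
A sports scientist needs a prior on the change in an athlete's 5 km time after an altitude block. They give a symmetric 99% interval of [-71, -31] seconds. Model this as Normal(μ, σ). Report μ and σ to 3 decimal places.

A symmetric 99% interval runs μ ± z·σ with z = 2.576.
Half-width = 20, so σ = 20/2.576 = 7.764.
μ is the interval midpoint, -51.000.

μ = -51.000, σ = 7.764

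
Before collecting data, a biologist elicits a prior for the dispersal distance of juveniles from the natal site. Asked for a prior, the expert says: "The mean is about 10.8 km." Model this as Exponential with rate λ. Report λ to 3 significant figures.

Exponential mean = 1/λ, so λ = 1/10.8 = 0.0926.

λ ≈ 0.0926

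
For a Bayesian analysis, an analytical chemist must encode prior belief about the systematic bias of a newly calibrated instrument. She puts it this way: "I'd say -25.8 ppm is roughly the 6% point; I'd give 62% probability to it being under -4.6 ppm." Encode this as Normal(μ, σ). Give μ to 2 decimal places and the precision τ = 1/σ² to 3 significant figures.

For Normal(μ,σ), the p-quantile is μ + z_p·σ. Here z_{0.06} = -1.555, z_{0.62} = 0.3055.
So -25.8 = μ − 1.555σ and -4.6 = μ + 0.3055σ.
Subtracting: σ = (-4.6 − -25.8)/(0.3055 − (-1.555)) = 11.40.
Then μ = -25.8 − (-1.555)·11.40 = -8.08.
Precision τ = 1/σ² = 1/11.4² = 0.0077.

μ = -8.08, τ = 0.0077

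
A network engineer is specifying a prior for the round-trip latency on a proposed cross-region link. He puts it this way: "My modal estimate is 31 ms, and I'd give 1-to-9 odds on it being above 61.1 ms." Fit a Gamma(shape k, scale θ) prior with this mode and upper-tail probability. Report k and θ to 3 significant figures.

k ≈ 5.16, θ ≈ 7.45

Gamma(k,θ) with k>1 has mode (k−1)θ, so θ = 31/(k−1).
Need P(X < 61.1) = 0.9 with θ tied to k this way. Start at k = 2, θ = 31: P(X<61.1) ≈ 0.586.
Too low — raise k to concentrate. Iterating converges to k ≈ 5.16.
Then θ = 31/(5.16−1) ≈ 7.45.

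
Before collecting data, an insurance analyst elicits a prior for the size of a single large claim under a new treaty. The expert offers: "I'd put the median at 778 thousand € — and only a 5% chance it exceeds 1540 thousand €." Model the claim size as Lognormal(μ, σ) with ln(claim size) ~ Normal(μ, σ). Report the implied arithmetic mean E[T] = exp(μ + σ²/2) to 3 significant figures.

If T ~ Lognormal(μ,σ) then ln T ~ Normal(μ,σ), so the p-quantile of ln T is μ + z_p·σ.
ln(778) = 6.657 and ln(1540) = 7.34; z_{0.5} = 0, z_{0.95} = 1.645.
σ = (7.34 − 6.657)/(1.645 − (0)) = 0.415.
μ = 6.657 − (0)·0.415 = 6.657.
E[T] = exp(μ + σ²/2) = exp(6.657 + 0.0862) = 848 thousand €.

E[T] ≈ 848 thousand €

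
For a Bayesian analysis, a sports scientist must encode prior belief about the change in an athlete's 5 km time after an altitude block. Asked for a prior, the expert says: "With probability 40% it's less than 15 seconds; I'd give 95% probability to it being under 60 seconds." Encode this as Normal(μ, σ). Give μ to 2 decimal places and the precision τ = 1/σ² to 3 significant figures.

μ = 21.01, τ = 0.00178

The p-quantile of Normal(μ,σ) is μ + z_p·σ, with z_{0.4} = -0.2533 and z_{0.95} = 1.645.
Eliminate σ: μ = (z₂·x₁ − z₁·x₂)/(z₂ − z₁) = (1.645·15 − (-0.2533)·60)/1.898 = 21.01.
Then σ = (x₂ − x₁)/(z₂ − z₁) = (60 − 15)/1.898 = 23.71.
Precision τ = 1/σ² = 1/23.71² = 0.00178.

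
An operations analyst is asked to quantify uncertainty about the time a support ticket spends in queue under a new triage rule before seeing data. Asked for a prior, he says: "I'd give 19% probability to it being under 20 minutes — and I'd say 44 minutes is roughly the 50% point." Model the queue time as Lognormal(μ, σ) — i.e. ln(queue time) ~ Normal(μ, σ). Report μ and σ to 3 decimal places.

μ ≈ 3.784, σ ≈ 0.898

If T ~ Lognormal(μ,σ) then ln T ~ Normal(μ,σ), so the p-quantile of ln T is μ + z_p·σ.
ln(20) = 2.996 and ln(44) = 3.784; z_{0.19} = -0.8779, z_{0.5} = 0.
σ = (3.784 − 2.996)/(0 − (-0.8779)) = 0.898.
μ = 2.996 − (-0.8779)·0.898 = 3.784.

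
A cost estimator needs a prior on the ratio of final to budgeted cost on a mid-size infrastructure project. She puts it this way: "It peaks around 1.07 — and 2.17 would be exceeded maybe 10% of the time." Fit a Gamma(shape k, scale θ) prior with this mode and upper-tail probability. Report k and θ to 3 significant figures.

Gamma(k,θ) with k>1 has mode (k−1)θ, so θ = 1.07/(k−1).
Need P(X < 2.17) = 0.9 with θ tied to k this way. Start at k = 2, θ = 1.07: P(X<2.17) ≈ 0.602.
Too low — raise k to concentrate. Iterating converges to k ≈ 4.84.
Then θ = 1.07/(4.84−1) ≈ 0.279.

k ≈ 4.84, θ ≈ 0.279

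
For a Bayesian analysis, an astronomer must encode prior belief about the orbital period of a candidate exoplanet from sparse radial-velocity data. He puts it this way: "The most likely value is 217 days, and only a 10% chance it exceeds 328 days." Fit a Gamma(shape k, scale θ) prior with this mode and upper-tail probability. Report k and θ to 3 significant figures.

Gamma(k,θ) with k>1 has mode (k−1)θ, so θ = 217/(k−1).
Need P(X < 328) = 0.9 with θ tied to k this way. Start at k = 2, θ = 217: P(X<328) ≈ 0.446.
Too low — raise k to concentrate. Iterating converges to k ≈ 11.9.
Then θ = 217/(11.9−1) ≈ 19.9.

k ≈ 11.9, θ ≈ 19.9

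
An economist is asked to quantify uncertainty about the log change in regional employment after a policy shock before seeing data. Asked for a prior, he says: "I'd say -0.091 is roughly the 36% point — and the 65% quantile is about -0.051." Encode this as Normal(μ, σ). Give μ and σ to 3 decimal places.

μ = -0.072, σ = 0.054

For Normal(μ,σ), the p-quantile is μ + z_p·σ. Here z_{0.36} = -0.3585, z_{0.65} = 0.3853.
So -0.091 = μ − 0.3585σ and -0.051 = μ + 0.3853σ.
Subtracting: σ = (-0.051 − -0.091)/(0.3853 − (-0.3585)) = 0.054.
Then μ = -0.091 − (-0.3585)·0.054 = -0.072.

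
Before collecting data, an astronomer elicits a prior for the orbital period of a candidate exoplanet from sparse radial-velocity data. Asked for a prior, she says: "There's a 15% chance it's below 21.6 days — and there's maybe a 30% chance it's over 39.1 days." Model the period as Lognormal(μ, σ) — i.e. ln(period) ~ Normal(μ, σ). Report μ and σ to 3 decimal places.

If T ~ Lognormal(μ,σ) then ln T ~ Normal(μ,σ), so the p-quantile of ln T is μ + z_p·σ.
ln(21.6) = 3.073 and ln(39.1) = 3.666; z_{0.15} = -1.036, z_{0.7} = 0.5244.
σ = (3.666 − 3.073)/(0.5244 − (-1.036)) = 0.380.
μ = 3.073 − (-1.036)·0.380 = 3.467.

μ ≈ 3.467, σ ≈ 0.380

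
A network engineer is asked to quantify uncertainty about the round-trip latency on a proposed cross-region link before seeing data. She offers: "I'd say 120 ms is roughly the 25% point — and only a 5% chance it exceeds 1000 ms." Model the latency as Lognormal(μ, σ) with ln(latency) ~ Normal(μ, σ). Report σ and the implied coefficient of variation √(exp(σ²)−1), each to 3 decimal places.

If T ~ Lognormal(μ,σ) then ln T ~ Normal(μ,σ), so the p-quantile of ln T is μ + z_p·σ.
ln(120) = 4.787 and ln(1000) = 6.908; z_{0.25} = -0.6745, z_{0.95} = 1.645.
σ = (6.908 − 4.787)/(1.645 − (-0.6745)) = 0.914.
μ = 4.787 − (-0.6745)·0.914 = 5.404.
CV = √(exp(σ²)−1) = √(exp(0.8357)−1) = 1.143.

σ ≈ 0.914, CV ≈ 1.143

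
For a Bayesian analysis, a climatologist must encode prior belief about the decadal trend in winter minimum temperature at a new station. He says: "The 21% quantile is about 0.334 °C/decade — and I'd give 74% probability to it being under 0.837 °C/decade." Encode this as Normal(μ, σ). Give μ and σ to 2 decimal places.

For Normal(μ,σ), the p-quantile is μ + z_p·σ. Here z_{0.21} = -0.8064, z_{0.74} = 0.6433.
So 0.334 = μ − 0.8064σ and 0.837 = μ + 0.6433σ.
Subtracting: σ = (0.837 − 0.334)/(0.6433 − (-0.8064)) = 0.35.
Then μ = 0.334 − (-0.8064)·0.35 = 0.61.

μ = 0.61, σ = 0.35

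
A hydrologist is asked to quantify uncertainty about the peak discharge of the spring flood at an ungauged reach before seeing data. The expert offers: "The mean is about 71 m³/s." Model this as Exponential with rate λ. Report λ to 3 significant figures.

λ ≈ 0.0141

Exponential mean = 1/λ, so λ = 1/71.0 = 0.0141.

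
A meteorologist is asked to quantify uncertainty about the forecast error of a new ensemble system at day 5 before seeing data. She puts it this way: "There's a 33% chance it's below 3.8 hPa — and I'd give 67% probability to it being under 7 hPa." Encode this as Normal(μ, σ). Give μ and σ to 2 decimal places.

For Normal(μ,σ), the p-quantile is μ + z_p·σ. Here z_{0.33} = -0.4399, z_{0.67} = 0.4399.
So 3.8 = μ − 0.4399σ and 7 = μ + 0.4399σ.
Subtracting: σ = (7 − 3.8)/(0.4399 − (-0.4399)) = 3.64.
Then μ = 3.8 − (-0.4399)·3.64 = 5.40.

μ = 5.40, σ = 3.64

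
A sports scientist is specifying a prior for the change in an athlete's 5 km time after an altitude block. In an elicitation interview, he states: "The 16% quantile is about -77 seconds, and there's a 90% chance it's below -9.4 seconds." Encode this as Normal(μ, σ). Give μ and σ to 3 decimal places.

The p-quantile of Normal(μ,σ) is μ + z_p·σ, with z_{0.16} = -0.9945 and z_{0.9} = 1.282.
Eliminate σ: μ = (z₂·x₁ − z₁·x₂)/(z₂ − z₁) = (1.282·-77 − (-0.9945)·-9.4)/2.276 = -47.464.
Then σ = (x₂ − x₁)/(z₂ − z₁) = (-9.4 − -77)/2.276 = 29.701.

μ = -47.464, σ = 29.701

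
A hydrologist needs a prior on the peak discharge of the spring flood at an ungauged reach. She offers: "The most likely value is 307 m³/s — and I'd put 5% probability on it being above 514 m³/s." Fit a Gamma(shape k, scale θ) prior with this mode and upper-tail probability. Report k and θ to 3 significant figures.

k ≈ 11.5, θ ≈ 29.2

Gamma(k,θ) with k>1 has mode (k−1)θ, so θ = 307/(k−1).
Need P(X < 514) = 0.95 with θ tied to k this way. Start at k = 2, θ = 307: P(X<514) ≈ 0.499.
Too low — raise k to concentrate. Iterating converges to k ≈ 11.5.
Then θ = 307/(11.5−1) ≈ 29.2.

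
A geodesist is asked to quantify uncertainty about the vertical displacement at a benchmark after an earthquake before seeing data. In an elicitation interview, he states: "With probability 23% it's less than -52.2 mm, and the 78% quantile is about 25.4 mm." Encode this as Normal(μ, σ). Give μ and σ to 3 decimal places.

The p-quantile of Normal(μ,σ) is μ + z_p·σ, with z_{0.23} = -0.7388 and z_{0.78} = 0.7722.
Eliminate σ: μ = (z₂·x₁ − z₁·x₂)/(z₂ − z₁) = (0.7722·-52.2 − (-0.7388)·25.4)/1.511 = -14.256.
Then σ = (x₂ − x₁)/(z₂ − z₁) = (25.4 − -52.2)/1.511 = 51.355.

μ = -14.256, σ = 51.355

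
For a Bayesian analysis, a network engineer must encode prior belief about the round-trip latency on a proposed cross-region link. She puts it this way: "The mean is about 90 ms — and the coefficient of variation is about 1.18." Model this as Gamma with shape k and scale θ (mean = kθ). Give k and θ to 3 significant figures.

k ≈ 0.718, θ ≈ 125

For Gamma(k, scale θ): mean = kθ, variance = kθ², so CV = 1/√k.
CV = 1.18, hence k = 1/CV² = 0.718.
Then θ = mean/k = 90/0.718 = 125.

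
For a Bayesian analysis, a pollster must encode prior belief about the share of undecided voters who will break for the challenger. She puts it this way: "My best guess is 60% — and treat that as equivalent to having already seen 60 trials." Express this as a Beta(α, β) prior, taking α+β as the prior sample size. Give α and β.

α = 36, β = 24

Under the effective-sample-size interpretation, Beta(α, β) has prior mean α/(α+β) and prior sample size α+β.
So α+β = 60 and α/(α+β) = 0.6, giving α = 0.6·60 = 36 and β = 60 − 36 = 24.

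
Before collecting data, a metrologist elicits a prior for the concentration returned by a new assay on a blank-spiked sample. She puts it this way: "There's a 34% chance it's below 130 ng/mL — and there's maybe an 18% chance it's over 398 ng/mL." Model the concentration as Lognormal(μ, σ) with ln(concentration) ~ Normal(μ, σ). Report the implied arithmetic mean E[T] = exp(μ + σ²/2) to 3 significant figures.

E[T] ≈ 262 ng/mL

If T ~ Lognormal(μ,σ) then ln T ~ Normal(μ,σ), so the p-quantile of ln T is μ + z_p·σ.
ln(130) = 4.868 and ln(398) = 5.986; z_{0.34} = -0.4125, z_{0.82} = 0.9154.
σ = (5.986 − 4.868)/(0.9154 − (-0.4125)) = 0.843.
μ = 4.868 − (-0.4125)·0.843 = 5.215.
E[T] = exp(μ + σ²/2) = exp(5.215 + 0.3550) = 262 ng/mL.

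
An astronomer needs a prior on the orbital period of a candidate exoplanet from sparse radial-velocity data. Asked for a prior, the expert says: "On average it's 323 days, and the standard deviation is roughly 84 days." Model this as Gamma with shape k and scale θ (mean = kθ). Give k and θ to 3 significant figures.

k ≈ 14.8, θ ≈ 21.8

For Gamma(k, scale θ): mean = kθ, variance = kθ², so CV = 1/√k.
CV = SD/mean = 84/323 = 0.2601, hence k = 1/CV² = 14.8.
Then θ = mean/k = 323/14.8 = 21.8.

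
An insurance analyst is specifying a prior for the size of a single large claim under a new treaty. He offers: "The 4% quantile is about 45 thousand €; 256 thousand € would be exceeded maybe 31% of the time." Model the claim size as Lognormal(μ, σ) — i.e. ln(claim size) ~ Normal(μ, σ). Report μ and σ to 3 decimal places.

μ ≈ 5.161, σ ≈ 0.774

If T ~ Lognormal(μ,σ) then ln T ~ Normal(μ,σ), so the p-quantile of ln T is μ + z_p·σ.
ln(45) = 3.807 and ln(256) = 5.545; z_{0.04} = -1.751, z_{0.69} = 0.4959.
σ = (5.545 − 3.807)/(0.4959 − (-1.751)) = 0.774.
μ = 3.807 − (-1.751)·0.774 = 5.161.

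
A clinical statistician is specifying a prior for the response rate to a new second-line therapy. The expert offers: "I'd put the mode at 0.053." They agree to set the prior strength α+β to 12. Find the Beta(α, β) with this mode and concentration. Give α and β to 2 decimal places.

α = 1.53, β = 10.47

For α,β > 1 the Beta mode is (α−1)/(α+β−2). With α+β = 12, the mode is (α−1)/10.
Set (α−1)/10 = 0.053 → α = 1 + 0.053·10 = 1.53.
β = 12 − α = 10.47.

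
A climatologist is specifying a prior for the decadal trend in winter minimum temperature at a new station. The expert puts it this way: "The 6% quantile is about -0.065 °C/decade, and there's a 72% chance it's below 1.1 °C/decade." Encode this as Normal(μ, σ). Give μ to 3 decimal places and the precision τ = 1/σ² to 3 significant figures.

The p-quantile of Normal(μ,σ) is μ + z_p·σ, with z_{0.06} = -1.555 and z_{0.72} = 0.5828.
Eliminate σ: μ = (z₂·x₁ − z₁·x₂)/(z₂ − z₁) = (0.5828·-0.065 − (-1.555)·1.1)/2.138 = 0.782.
Then σ = (x₂ − x₁)/(z₂ − z₁) = (1.1 − -0.065)/2.138 = 0.545.
Precision τ = 1/σ² = 1/0.545² = 3.37.

μ = 0.782, τ = 3.37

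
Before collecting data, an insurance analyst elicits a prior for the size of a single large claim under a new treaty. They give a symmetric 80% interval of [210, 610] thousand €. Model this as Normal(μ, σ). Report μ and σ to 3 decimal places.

A symmetric 80% interval runs μ ± z·σ with z = 1.282.
Half-width = 200, so σ = 200/1.282 = 156.061.
μ is the interval midpoint, 410.000.

μ = 410.000, σ = 156.061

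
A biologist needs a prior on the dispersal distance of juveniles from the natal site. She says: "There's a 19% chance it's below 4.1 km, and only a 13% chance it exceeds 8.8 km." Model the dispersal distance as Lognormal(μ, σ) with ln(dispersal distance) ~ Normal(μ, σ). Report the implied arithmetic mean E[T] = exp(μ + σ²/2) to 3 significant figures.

If T ~ Lognormal(μ,σ) then ln T ~ Normal(μ,σ), so the p-quantile of ln T is μ + z_p·σ.
ln(4.1) = 1.411 and ln(8.8) = 2.175; z_{0.19} = -0.8779, z_{0.87} = 1.126.
σ = (2.175 − 1.411)/(1.126 − (-0.8779)) = 0.381.
μ = 1.411 − (-0.8779)·0.381 = 1.746.
E[T] = exp(μ + σ²/2) = exp(1.746 + 0.0726) = 6.16 km.

E[T] ≈ 6.16 km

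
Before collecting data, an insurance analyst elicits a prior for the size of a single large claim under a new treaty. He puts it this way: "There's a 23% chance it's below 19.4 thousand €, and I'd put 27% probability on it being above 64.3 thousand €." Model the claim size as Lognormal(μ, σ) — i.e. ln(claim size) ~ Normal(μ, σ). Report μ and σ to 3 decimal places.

If T ~ Lognormal(μ,σ) then ln T ~ Normal(μ,σ), so the p-quantile of ln T is μ + z_p·σ.
ln(19.4) = 2.965 and ln(64.3) = 4.164; z_{0.23} = -0.7388, z_{0.73} = 0.6128.
σ = (4.164 − 2.965)/(0.6128 − (-0.7388)) = 0.887.
μ = 2.965 − (-0.7388)·0.887 = 3.620.

μ ≈ 3.620, σ ≈ 0.887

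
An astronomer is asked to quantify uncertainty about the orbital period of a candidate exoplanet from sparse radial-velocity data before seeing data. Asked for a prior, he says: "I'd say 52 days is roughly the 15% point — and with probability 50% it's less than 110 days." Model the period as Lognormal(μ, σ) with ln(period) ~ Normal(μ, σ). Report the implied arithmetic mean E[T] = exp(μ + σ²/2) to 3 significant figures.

E[T] ≈ 143 days

If T ~ Lognormal(μ,σ) then ln T ~ Normal(μ,σ), so the p-quantile of ln T is μ + z_p·σ.
ln(52) = 3.951 and ln(110) = 4.7; z_{0.15} = -1.036, z_{0.5} = 0.
σ = (4.7 − 3.951)/(0 − (-1.036)) = 0.723.
μ = 3.951 − (-1.036)·0.723 = 4.700.
E[T] = exp(μ + σ²/2) = exp(4.700 + 0.2613) = 143 days.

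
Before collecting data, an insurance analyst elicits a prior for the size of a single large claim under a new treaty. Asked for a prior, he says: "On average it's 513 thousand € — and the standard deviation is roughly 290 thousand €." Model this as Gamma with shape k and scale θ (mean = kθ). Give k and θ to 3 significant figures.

k ≈ 3.13, θ ≈ 164

For Gamma(k, scale θ): mean = kθ, variance = kθ², so CV = 1/√k.
CV = SD/mean = 290/513 = 0.5653, hence k = 1/CV² = 3.13.
Then θ = mean/k = 513/3.13 = 164.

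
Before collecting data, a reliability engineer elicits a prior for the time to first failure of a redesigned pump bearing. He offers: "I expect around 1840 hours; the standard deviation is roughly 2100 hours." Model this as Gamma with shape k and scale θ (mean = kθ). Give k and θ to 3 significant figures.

For Gamma(k, scale θ): mean = kθ, variance = kθ², so CV = 1/√k.
CV = SD/mean = 2100/1840 = 1.141, hence k = 1/CV² = 0.768.
Then θ = mean/k = 1840/0.768 = 2400.

k ≈ 0.768, θ ≈ 2400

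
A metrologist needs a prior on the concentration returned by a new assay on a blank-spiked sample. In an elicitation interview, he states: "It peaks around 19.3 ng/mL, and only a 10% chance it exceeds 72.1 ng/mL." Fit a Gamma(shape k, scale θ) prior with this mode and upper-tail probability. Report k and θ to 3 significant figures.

Gamma(k,θ) with k>1 has mode (k−1)θ, so θ = 19.3/(k−1).
Need P(X < 72.1) = 0.9 with θ tied to k this way. Start at k = 2, θ = 19.3: P(X<72.1) ≈ 0.887.
Too low — raise k to concentrate. Iterating converges to k ≈ 2.07.
Then θ = 19.3/(2.07−1) ≈ 18.1.

k ≈ 2.07, θ ≈ 18.1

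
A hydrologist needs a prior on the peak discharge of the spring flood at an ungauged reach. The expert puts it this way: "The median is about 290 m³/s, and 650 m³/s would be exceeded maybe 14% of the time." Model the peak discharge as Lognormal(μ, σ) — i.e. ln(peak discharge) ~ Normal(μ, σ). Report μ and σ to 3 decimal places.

If T ~ Lognormal(μ,σ) then ln T ~ Normal(μ,σ), so the p-quantile of ln T is μ + z_p·σ.
ln(290) = 5.67 and ln(650) = 6.477; z_{0.5} = 0, z_{0.86} = 1.08.
σ = (6.477 − 5.67)/(1.08 − (0)) = 0.747.
μ = 5.67 − (0)·0.747 = 5.670.

μ ≈ 5.670, σ ≈ 0.747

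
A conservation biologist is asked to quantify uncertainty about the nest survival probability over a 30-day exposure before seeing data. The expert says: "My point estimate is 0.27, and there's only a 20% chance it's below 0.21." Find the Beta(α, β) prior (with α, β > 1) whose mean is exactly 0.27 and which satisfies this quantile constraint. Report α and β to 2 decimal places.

With mean 0.27 fixed, write α = 0.27s, β = 0.73s where s = α+β.
Need P(θ < 0.21) = 0.2 under Beta(0.27s, 0.73s). Normal approximation: (q−m)/√(m(1−m)/s) ≈ z_{0.2} = -0.842, so s ≈ 0.27·0.73·(-0.842)²/(0.21−0.27)² = 38.8.
At s = 38.8: P(θ<0.21) ≈ 0.204. Adjusting to match 0.2 gives s ≈ 39.97.
So α = 0.27·39.97 ≈ 10.79, β = 0.73·39.97 ≈ 29.18.

α ≈ 10.79, β ≈ 29.18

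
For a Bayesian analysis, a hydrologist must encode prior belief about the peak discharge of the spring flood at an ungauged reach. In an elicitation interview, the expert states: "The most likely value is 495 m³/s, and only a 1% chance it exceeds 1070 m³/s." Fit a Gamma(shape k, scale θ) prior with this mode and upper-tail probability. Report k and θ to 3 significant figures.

k ≈ 9.14, θ ≈ 60.8

Gamma(k,θ) with k>1 has mode (k−1)θ, so θ = 495/(k−1).
Need P(X < 1070) = 0.99 with θ tied to k this way. Start at k = 2, θ = 495: P(X<1070) ≈ 0.636.
Too low — raise k to concentrate. Iterating converges to k ≈ 9.14.
Then θ = 495/(9.14−1) ≈ 60.8.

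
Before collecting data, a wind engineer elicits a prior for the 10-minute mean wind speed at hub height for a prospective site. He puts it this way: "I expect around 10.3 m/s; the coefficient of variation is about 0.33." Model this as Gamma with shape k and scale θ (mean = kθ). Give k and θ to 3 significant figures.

For Gamma(k, scale θ): mean = kθ, variance = kθ², so CV = 1/√k.
CV = 0.33, hence k = 1/CV² = 9.18.
Then θ = mean/k = 10.3/9.18 = 1.12.

k ≈ 9.18, θ ≈ 1.12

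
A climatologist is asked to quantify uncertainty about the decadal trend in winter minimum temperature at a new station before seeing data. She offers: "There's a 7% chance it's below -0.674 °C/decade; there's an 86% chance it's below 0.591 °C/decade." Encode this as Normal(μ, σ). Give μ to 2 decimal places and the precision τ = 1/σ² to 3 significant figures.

μ = 0.06, τ = 4.08

The p-quantile of Normal(μ,σ) is μ + z_p·σ, with z_{0.07} = -1.476 and z_{0.86} = 1.08.
Eliminate σ: μ = (z₂·x₁ − z₁·x₂)/(z₂ − z₁) = (1.08·-0.674 − (-1.476)·0.591)/2.556 = 0.06.
Then σ = (x₂ − x₁)/(z₂ − z₁) = (0.591 − -0.674)/2.556 = 0.49.
Precision τ = 1/σ² = 1/0.4949² = 4.08.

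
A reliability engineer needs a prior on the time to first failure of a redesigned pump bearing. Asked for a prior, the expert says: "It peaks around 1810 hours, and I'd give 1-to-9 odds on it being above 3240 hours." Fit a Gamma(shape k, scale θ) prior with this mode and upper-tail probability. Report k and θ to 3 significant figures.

Gamma(k,θ) with k>1 has mode (k−1)θ, so θ = 1810/(k−1).
Need P(X < 3240) = 0.9 with θ tied to k this way. Start at k = 2, θ = 1810: P(X<3240) ≈ 0.534.
Too low — raise k to concentrate. Iterating converges to k ≈ 6.61.
Then θ = 1810/(6.61−1) ≈ 322.

k ≈ 6.61, θ ≈ 322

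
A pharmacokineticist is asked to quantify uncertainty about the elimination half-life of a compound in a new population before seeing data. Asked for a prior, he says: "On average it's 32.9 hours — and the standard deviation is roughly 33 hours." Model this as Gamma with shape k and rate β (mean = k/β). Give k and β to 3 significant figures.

For Gamma(k, rate β): mean = k/β, variance = k/β², so CV = 1/√k.
CV = SD/mean = 33/32.9 = 1.003, hence k = 1/CV² = 0.994.
Then β = k/mean = 0.994/32.9 = 0.0302.

k ≈ 0.994, β ≈ 0.0302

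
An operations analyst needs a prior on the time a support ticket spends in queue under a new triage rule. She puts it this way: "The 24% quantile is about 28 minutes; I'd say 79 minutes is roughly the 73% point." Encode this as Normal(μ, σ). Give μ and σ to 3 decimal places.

For Normal(μ,σ), the p-quantile is μ + z_p·σ. Here z_{0.24} = -0.7063, z_{0.73} = 0.6128.
So 28 = μ − 0.7063σ and 79 = μ + 0.6128σ.
Subtracting: σ = (79 − 28)/(0.6128 − (-0.7063)) = 38.662.
Then μ = 28 − (-0.7063)·38.662 = 55.307.

μ = 55.307, σ = 38.662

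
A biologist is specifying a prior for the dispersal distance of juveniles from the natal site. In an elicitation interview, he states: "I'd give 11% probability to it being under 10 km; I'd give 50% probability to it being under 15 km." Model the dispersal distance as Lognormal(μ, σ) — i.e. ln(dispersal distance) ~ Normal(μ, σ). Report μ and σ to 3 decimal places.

μ ≈ 2.708, σ ≈ 0.331

If T ~ Lognormal(μ,σ) then ln T ~ Normal(μ,σ), so the p-quantile of ln T is μ + z_p·σ.
ln(10) = 2.303 and ln(15) = 2.708; z_{0.11} = -1.227, z_{0.5} = 0.
σ = (2.708 − 2.303)/(0 − (-1.227)) = 0.331.
μ = 2.303 − (-1.227)·0.331 = 2.708.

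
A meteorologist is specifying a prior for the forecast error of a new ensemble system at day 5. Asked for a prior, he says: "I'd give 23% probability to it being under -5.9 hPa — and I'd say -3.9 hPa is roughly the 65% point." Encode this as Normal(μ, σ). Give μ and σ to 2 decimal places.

μ = -4.59, σ = 1.78

For Normal(μ,σ), the p-quantile is μ + z_p·σ. Here z_{0.23} = -0.7388, z_{0.65} = 0.3853.
So -5.9 = μ − 0.7388σ and -3.9 = μ + 0.3853σ.
Subtracting: σ = (-3.9 − -5.9)/(0.3853 − (-0.7388)) = 1.78.
Then μ = -5.9 − (-0.7388)·1.78 = -4.59.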